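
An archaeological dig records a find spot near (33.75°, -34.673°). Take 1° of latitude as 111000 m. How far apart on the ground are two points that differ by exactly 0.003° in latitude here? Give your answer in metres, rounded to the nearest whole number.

333 metres

Along a meridian 0.003° is 0.003 × 111000 = 333 m.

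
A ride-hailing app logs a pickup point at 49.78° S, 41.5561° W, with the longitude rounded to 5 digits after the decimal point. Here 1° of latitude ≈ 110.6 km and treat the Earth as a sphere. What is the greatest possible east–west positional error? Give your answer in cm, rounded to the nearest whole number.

Rounding to 5 decimal places leaves the longitude within ±5e-06° of the true value.
At latitude 49.78° a degree of longitude spans 110600 m × cos 49.78° = 110600 × 0.6457 ≈ 71417.1 m.
East–west error: 5e-06° × 71417.1 m/° ≈ 0.357086 m.
That is 0.357086 m = 35.709 cm.

36 cm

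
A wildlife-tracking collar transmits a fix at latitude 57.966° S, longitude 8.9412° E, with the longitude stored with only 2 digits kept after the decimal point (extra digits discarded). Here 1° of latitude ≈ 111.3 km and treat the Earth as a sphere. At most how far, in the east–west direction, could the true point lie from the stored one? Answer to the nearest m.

590 m

Truncating at 2 decimal places can drop up to a full unit in the last place, so the longitude may be off by as much as 0.01°.
At latitude 57.966° a degree of longitude spans 111300 m × cos 57.966° = 111300 × 0.5304 ≈ 59036 m.
East–west error: 0.01° × 59036 m/° ≈ 590.36 m.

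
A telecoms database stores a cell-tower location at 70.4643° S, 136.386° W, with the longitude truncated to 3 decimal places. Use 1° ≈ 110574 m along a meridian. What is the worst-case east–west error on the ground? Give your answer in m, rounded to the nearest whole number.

Truncating at 3 decimal places can drop up to a full unit in the last place, so the longitude may be off by as much as 0.001°.
At latitude 70.4643° a degree of longitude spans 110574 m × cos 70.4643° = 110574 × 0.3344 ≈ 36975.3 m.
Maximum E–W displacement: 0.001 × 36975.3 = 36.9753 m.

37 m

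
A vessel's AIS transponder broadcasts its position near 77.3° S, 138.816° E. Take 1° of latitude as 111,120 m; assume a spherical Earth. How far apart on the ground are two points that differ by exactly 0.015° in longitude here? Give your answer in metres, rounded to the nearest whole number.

At 77.3° a degree of longitude is 111120 × cos 77.3° ≈ 24429.3 m, so 0.015° corresponds to 366.44 m.

366 metres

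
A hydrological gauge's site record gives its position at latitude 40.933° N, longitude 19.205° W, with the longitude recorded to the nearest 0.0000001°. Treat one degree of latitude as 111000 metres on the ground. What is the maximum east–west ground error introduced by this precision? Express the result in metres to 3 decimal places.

Rounding to 7 decimal places leaves the longitude within ±5e-08° of the true value.
At latitude 40.933° a degree of longitude spans 111000 m × cos 40.933° = 111000 × 0.7555 ≈ 83857.9 m.
Maximum E–W displacement: 5e-08 × 83857.9 = 0.00419289 m.

0.004 metres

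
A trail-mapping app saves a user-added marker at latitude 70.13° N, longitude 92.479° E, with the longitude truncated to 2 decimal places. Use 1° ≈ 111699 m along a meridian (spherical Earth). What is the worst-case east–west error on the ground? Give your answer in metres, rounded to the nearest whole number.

380 metres

Truncating at 2 decimal places can drop up to a full unit in the last place, so the longitude may be off by as much as 0.01°.
One degree of longitude at 70.13° is 111699 × cos 70.13° ≈ 111699 × 0.3399 = 37965.1 m.
East–west error: 0.01° × 37965.1 m/° ≈ 379.651 m.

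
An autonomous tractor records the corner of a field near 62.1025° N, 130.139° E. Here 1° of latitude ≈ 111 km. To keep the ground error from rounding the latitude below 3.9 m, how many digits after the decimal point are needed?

5 decimal places

One degree of latitude covers 111000 m.
Rounding to N decimal places gives at most 0.5 × 10⁻ᴺ degrees of error, i.e. 0.5 × 10⁻ᴺ × 111000 m.
Setting 55500 × 10⁻ᴺ ≤ 3.9 gives 10ᴺ ≥ 1.423e+04, i.e. N ≥ 4.15.
N = 4 would give 5.55 m (too coarse); N = 5 gives 0.555 m ≤ 3.9 m.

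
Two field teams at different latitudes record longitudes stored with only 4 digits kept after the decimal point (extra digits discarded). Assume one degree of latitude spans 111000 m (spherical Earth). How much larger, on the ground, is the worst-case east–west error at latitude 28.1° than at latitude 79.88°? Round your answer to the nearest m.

Truncating at 4 decimal places can drop up to a full unit in the last place, so the longitude may be off by as much as 0.0001°.
Error at 28.1° = 0.0001° × 111000 × cos 28.1° ≈ 11.1 × 0.8821 = 9.7916 m.
At 79.88°: 0.0001° × 111000 × cos 79.88° = 0.0001 × 111000 × 0.1757 ≈ 1.9504 m.
So the lower-latitude error exceeds the higher by 9.7916 − 1.9504 = 7.8412 m.

8 m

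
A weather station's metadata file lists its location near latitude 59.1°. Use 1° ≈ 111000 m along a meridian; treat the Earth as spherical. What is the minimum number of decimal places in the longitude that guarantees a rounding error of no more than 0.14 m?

6

At 59.1° one degree of longitude covers 111000 × cos 59.1° ≈ 111000 × 0.5135 ≈ 57003.1 m.
N decimal places → at most half a unit in the last place, 0.5 × 10⁻ᴺ° = 57003.1/2 × 10⁻ᴺ m.
Setting 28501.5 × 10⁻ᴺ ≤ 0.14 gives 10ᴺ ≥ 2.036e+05, i.e. N ≥ 5.31.
So 6 decimal places suffice (0.0285 m); 5 would allow up to 0.285 m.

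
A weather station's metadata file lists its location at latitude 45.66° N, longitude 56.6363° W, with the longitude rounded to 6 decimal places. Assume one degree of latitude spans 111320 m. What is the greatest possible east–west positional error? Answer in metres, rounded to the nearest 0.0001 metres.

0.0389 metres

Rounding to 6 decimal places leaves the longitude within ±5e-07° of the true value.
At latitude 45.66° a degree of longitude spans 111320 m × cos 45.66° = 111320 × 0.6989 ≈ 77803.2 m.
So at most 5e-07° × 77803.2 ≈ 0.0389016 m east–west.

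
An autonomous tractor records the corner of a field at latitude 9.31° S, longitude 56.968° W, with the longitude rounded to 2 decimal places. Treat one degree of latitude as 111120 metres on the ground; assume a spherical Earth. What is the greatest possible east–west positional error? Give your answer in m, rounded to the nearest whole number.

Rounding to 2 decimal places leaves the longitude within ±0.005° of the true value.
Parallels shrink by cos φ, so at 9.31° a degree of longitude is 111120 × 0.9868 ≈ 109656 m.
So at most 0.005° × 109656 ≈ 548.281 m east–west.

548 m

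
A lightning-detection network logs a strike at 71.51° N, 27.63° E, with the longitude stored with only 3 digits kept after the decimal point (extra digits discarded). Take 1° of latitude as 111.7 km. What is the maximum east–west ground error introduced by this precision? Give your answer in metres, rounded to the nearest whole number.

Truncating at 3 decimal places can drop up to a full unit in the last place, so the longitude may be off by as much as 0.001°.
Parallels shrink by cos φ, so at 71.51° a degree of longitude is 111700 × 0.3171 ≈ 35424.4 m.
So at most 0.001° × 35424.4 ≈ 35.4244 m east–west.

35 metres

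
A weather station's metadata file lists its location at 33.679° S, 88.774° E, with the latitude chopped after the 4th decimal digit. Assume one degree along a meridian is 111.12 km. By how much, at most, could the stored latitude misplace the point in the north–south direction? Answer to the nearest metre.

Truncating at 4 decimal places can drop up to a full unit in the last place, so the latitude may be off by as much as 0.0001°.
North–south distance: 0.0001° × 111120 m/° = 11.112 m.

11 metres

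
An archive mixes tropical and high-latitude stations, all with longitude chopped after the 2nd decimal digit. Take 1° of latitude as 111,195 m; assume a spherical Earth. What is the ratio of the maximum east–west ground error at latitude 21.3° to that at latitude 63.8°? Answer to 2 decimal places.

2.11

Truncating at 2 decimal places can drop up to a full unit in the last place, so the longitude may be off by as much as 0.01°.
At 21.3°: 0.01° × 111195 × cos 21.3° = 0.01 × 111195 × 0.9317 ≈ 1036 m.
At 63.8°: 0.01° × 111195 × cos 63.8° = 0.01 × 111195 × 0.4415 ≈ 490.93 m.
The ratio reduces to cos 21.3° / cos 63.8° = 0.9317/0.4415 ≈ 2.1103.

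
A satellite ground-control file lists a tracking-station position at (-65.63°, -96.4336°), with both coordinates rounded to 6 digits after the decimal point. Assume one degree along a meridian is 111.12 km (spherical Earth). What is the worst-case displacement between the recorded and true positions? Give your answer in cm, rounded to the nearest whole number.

Rounding to 6 decimal places leaves each coordinate within ±5e-07° of the true value.
N–S: 5e-07° × 111120 m/° = 0.05556 m.
Longitude error → 5e-07 × 111120 × cos 65.63° = 5e-07 × 111120 × 0.4126 ≈ 0.0229256 m.
Worst case both components are at the extreme and orthogonal: √(0.05556² + 0.0229256²) ≈ 0.060104 m.
That is 0.060104 m = 6.0104 cm.

6 cm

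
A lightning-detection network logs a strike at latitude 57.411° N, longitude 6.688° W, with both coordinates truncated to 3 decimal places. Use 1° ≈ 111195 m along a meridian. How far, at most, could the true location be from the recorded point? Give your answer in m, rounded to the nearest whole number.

Truncating at 3 decimal places can drop up to a full unit in the last place, so each coordinate may be off by as much as 0.001°.
North–south component: 0.001° × 111195 = 111.195 m.
E–W at 57.411°: 0.001° × 111195 × cos 57.411° = 0.001 × 111195 × 0.5386 ≈ 59.8906 m.
The two errors are perpendicular, so the maximum displacement is √(111.195² + 59.8906²) ≈ 126.298 m.

126 m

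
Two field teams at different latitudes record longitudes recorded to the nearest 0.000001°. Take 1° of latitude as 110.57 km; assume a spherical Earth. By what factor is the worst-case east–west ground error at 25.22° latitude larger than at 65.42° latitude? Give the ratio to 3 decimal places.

2.175

Rounding to 6 decimal places leaves the longitude within ±5e-07° of the true value.
At 25.22°: 5e-07° × 110570 × cos 25.22° = 5e-07 × 110570 × 0.9047 ≈ 0.050015 m.
At 65.42°: 5e-07° × 110570 × cos 65.42° = 5e-07 × 110570 × 0.4160 ≈ 0.022997 m.
Ratio: 0.050015 / 0.022997 = cos 25.22° / cos 65.42° ≈ 2.1749.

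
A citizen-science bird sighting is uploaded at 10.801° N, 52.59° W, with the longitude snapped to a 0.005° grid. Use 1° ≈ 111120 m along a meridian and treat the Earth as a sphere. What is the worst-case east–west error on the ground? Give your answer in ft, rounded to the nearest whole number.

895 ft

With a 0.005° grid the true value lies within half a step, ±0.005°/2 = ±0.0025°, of the stored one.
Parallels shrink by cos φ, so at 10.801° a degree of longitude is 111120 × 0.9823 ≈ 109151 m.
East–west error: 0.0025° × 109151 m/° ≈ 272.878 m.
In feet: 272.878 m ÷ 0.3048 ≈ 895.27 ft.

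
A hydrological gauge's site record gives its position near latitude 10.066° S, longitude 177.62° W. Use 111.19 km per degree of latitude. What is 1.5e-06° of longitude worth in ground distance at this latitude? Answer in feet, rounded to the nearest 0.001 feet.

0.539 feet

One degree of longitude here spans 111190 × cos 10.066° = 111190 × 0.9846 ≈ 109478 m; 1.5e-06° of that is 0.164218 m.
In feet: 0.164218 m ÷ 0.3048 ≈ 0.53877 ft.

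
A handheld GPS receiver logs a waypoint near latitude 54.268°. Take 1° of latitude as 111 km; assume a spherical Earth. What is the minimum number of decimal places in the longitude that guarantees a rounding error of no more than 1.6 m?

At 54.268° one degree of longitude covers 111000 × cos 54.268° ≈ 111000 × 0.5840 ≈ 64823.4 m.
Rounding to N decimal places gives at most 0.5 × 10⁻ᴺ degrees of error, i.e. 0.5 × 10⁻ᴺ × 64823.4 m.
Setting 32411.7 × 10⁻ᴺ ≤ 1.6 gives 10ᴺ ≥ 2.026e+04, i.e. N ≥ 4.31.
N = 4 would give 3.24 m (too coarse); N = 5 gives 0.324 m ≤ 1.6 m.

5 decimal places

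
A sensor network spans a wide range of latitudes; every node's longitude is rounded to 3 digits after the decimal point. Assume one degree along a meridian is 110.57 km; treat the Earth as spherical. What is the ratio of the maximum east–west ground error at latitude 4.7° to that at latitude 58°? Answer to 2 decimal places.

Rounding to 3 decimal places leaves the longitude within ±0.0005° of the true value.
Error at 4.7° = 0.0005° × 110570 × cos 4.7° ≈ 55.285 × 0.9966 = 55.099 m.
Error at 58° = 0.0005° × 110570 × cos 58° ≈ 55.285 × 0.5299 = 29.297 m.
The ratio reduces to cos 4.7° / cos 58° = 0.9966/0.5299 ≈ 1.8807.

1.88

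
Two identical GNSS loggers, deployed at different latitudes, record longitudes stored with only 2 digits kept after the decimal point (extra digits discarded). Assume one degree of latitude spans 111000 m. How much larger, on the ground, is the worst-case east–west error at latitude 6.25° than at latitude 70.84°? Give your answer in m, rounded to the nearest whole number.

739 m

Truncating at 2 decimal places can drop up to a full unit in the last place, so the longitude may be off by as much as 0.01°.
At 6.25°: 0.01° × 111000 × cos 6.25° = 0.01 × 111000 × 0.9941 ≈ 1103.4 m.
At 70.84°: 0.01° × 111000 × cos 70.84° = 0.01 × 111000 × 0.3282 ≈ 364.31 m.
So the lower-latitude error exceeds the higher by 1103.4 − 364.31 = 739.09 m.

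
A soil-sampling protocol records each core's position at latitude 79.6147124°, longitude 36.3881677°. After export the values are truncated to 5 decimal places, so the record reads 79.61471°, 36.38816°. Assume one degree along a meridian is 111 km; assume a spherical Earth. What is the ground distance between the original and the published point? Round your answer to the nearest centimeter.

31 centimeters

Δlat = 79.6147124 − 79.61471 = +0.0000024°; Δlon = 36.3881677 − 36.38816 = +0.0000077°.
N–S: 0.0000024° × 111000 m/° = 0.2664 m.
E–W at 79.6147°: 0.0000077° × 111000 × cos 79.6147° = 0.0000077 × 111000 × 0.1803 ≈ 0.154074 m.
Hypotenuse of the two orthogonal shifts: √(0.2664² + 0.154074²) = 0.307746 m.
That is 0.307746 m = 30.775 cm.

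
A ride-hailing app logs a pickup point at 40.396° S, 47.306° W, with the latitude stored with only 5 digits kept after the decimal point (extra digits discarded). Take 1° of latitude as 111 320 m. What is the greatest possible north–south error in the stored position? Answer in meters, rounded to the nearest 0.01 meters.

1.11 meters

Truncating at 5 decimal places can drop up to a full unit in the last place, so the latitude may be off by as much as 1e-05°.
North–south distance: 1e-05° × 111320 m/° = 1.1132 m.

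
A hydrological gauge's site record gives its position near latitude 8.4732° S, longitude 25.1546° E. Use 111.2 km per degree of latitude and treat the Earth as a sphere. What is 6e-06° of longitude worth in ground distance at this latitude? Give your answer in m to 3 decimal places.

0.660 m

6e-06° of longitude at 8.4732° is 6e-06 × 111200 × cos 8.4732° ≈ 6e-06 × 109986 = 0.659917 m.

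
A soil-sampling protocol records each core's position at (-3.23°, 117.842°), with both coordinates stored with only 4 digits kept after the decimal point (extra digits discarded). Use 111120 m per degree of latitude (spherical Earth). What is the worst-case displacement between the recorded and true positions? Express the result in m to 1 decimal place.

Truncating at 4 decimal places can drop up to a full unit in the last place, so each coordinate may be off by as much as 0.0001°.
North–south component: 0.0001° × 111120 = 11.112 m.
E–W at 3.23°: 0.0001° × 111120 × cos 3.23° = 0.0001 × 111120 × 0.9984 ≈ 11.0943 m.
Worst case both components are at the extreme and orthogonal: √(11.112² + 11.0943²) ≈ 15.7023 m.

15.7 m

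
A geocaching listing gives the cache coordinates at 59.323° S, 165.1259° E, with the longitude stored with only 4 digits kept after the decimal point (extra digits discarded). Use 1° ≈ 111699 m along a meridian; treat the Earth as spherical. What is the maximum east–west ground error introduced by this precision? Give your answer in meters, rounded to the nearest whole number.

Truncating at 4 decimal places can drop up to a full unit in the last place, so the longitude may be off by as much as 0.0001°.
At latitude 59.323° a degree of longitude spans 111699 m × cos 59.323° = 111699 × 0.5102 ≈ 56988.6 m.
So at most 0.0001° × 56988.6 ≈ 5.69886 m east–west.

6 meters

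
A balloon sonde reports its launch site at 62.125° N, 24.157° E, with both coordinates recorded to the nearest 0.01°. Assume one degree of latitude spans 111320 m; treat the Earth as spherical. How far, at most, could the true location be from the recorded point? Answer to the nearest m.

Rounding to 2 decimal places leaves each coordinate within ±0.005° of the true value.
North–south component: 0.005° × 111320 = 556.6 m.
E–W at 62.125°: 0.005° × 111320 × cos 62.125° = 0.005 × 111320 × 0.4675 ≈ 260.235 m.
The two errors are perpendicular, so the maximum displacement is √(556.6² + 260.235²) ≈ 614.431 m.

614 m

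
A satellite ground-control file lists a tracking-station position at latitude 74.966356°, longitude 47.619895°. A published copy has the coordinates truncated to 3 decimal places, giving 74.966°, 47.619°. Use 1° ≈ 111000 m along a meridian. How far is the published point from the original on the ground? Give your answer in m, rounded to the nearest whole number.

The latitude changed by +0.000356° and the longitude by +0.000895°.
N–S: 0.000356° × 111000 m/° = 39.516 m.
East–west at this latitude: 0.000895° × 111000 × cos 74.966° ≈ 0.000895 × 28792.5 = 25.7693 m.
Distance: √(39.516² + 25.7693²) ≈ 47.176 m.

47 m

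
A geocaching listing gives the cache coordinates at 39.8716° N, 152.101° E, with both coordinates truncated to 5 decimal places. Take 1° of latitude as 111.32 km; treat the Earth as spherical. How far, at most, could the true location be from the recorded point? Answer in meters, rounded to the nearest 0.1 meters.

Truncating at 5 decimal places can drop up to a full unit in the last place, so each coordinate may be off by as much as 1e-05°.
Latitude error → 1e-05 × 111320 = 1.1132 m along the meridian.
E–W at 39.8716°: 1e-05° × 111320 × cos 39.8716° = 1e-05 × 111320 × 0.7675 ≈ 0.854362 m.
Combining orthogonally: (1.1132² + 0.854362²)^½ ≈ 1.40326 m.

1.4 meters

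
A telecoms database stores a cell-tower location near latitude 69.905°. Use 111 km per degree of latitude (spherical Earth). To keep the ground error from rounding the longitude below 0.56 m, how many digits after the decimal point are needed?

At 69.905° one degree of longitude covers 111000 × cos 69.905° ≈ 111000 × 0.3436 ≈ 38137.1 m.
N decimal places → at most half a unit in the last place, 0.5 × 10⁻ᴺ° = 38137.1/2 × 10⁻ᴺ m.
Setting 19068.6 × 10⁻ᴺ ≤ 0.56 gives 10ᴺ ≥ 3.405e+04, i.e. N ≥ 4.53.
At 4 places the error can reach 1.91 m, but 5 places keeps it to 0.191 m.

5 decimal places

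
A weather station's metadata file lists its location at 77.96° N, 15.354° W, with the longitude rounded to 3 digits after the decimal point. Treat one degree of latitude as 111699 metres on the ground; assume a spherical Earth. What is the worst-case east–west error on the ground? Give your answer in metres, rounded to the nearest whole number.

Rounding to 3 decimal places leaves the longitude within ±0.0005° of the true value.
Parallels shrink by cos φ, so at 77.96° a degree of longitude is 111699 × 0.2086 ≈ 23299.8 m.
East–west error: 0.0005° × 23299.8 m/° ≈ 11.6499 m.

12 metres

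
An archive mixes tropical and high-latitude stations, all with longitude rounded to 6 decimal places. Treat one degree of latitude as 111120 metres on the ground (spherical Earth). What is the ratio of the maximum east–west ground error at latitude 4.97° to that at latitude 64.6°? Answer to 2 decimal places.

2.32

Rounding to 6 decimal places leaves the longitude within ±5e-07° of the true value.
At 4.97°: 5e-07° × 111120 × cos 4.97° = 5e-07 × 111120 × 0.9962 ≈ 0.055351 m.
At 64.6°: 5e-07° × 111120 × cos 64.6° = 5e-07 × 111120 × 0.4289 ≈ 0.023832 m.
Ratio: 0.055351 / 0.023832 = cos 4.97° / cos 64.6° ≈ 2.3226.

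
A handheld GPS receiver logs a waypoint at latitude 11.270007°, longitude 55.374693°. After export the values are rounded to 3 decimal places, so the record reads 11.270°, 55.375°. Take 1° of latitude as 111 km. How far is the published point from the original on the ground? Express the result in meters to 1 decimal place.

Δlat = 11.270007 − 11.270 = +0.000007°; Δlon = 55.374693 − 55.375 = -0.000307°.
North–south shift: 0.000007 × 111000 = 0.777 m.
E–W at 11.27°: -0.000307° × 111000 × cos 11.27° = -0.000307 × 111000 × 0.9807 ≈ -33.4199 m.
Combined displacement = (0.777² + 33.4199²)^½ ≈ 33.4289 m.

33.4 meters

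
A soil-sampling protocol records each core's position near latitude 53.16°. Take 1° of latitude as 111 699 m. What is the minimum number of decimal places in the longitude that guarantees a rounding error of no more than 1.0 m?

5

At 53.16° one degree of longitude covers 111699 × cos 53.16° ≈ 111699 × 0.5996 ≈ 66972.8 m.
With N decimal places the half-ulp bound is 0.5·10⁻ᴺ°, or 0.5·10⁻ᴺ × 66972.8 m on the ground.
Need 0.5 × 66972.8 × 10⁻ᴺ ≤ 1.0 → 10⁻ᴺ ≤ 2.986e-05, so N ≥ 4.52.
N = 4 would give 3.35 m (too coarse); N = 5 gives 0.335 m ≤ 1.0 m.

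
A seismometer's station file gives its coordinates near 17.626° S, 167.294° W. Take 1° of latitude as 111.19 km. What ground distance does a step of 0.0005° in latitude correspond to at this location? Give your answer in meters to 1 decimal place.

55.6 meters

Along a meridian 0.0005° is 0.0005 × 111190 = 55.595 m.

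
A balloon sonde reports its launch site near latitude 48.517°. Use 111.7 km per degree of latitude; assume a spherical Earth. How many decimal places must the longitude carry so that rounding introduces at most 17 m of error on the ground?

At 48.517° one degree of longitude covers 111700 × cos 48.517° ≈ 111700 × 0.6624 ≈ 73989.8 m.
Rounding to N decimal places gives at most 0.5 × 10⁻ᴺ degrees of error, i.e. 0.5 × 10⁻ᴺ × 73989.8 m.
Setting 36994.9 × 10⁻ᴺ ≤ 17 gives 10ᴺ ≥ 2176, i.e. N ≥ 3.34.
N = 3 would give 37 m (too coarse); N = 4 gives 3.7 m ≤ 17 m.

4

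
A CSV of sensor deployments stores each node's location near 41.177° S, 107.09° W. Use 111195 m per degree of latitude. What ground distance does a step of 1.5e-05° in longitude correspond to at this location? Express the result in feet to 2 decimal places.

4.12 feet

At 41.177° a degree of longitude is 111195 × cos 41.177° ≈ 83694.2 m, so 1.5e-05° corresponds to 1.25541 m.
Converting: 1.25541 m × 3.2808 ft/m ≈ 4.1188 ft.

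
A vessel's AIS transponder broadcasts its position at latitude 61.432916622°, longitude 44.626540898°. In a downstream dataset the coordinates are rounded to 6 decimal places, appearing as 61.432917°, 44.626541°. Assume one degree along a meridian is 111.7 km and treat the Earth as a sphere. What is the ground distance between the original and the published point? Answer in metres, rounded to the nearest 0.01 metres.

Δlat = 61.432916622 − 61.432917 = -0.000000378°; Δlon = 44.626540898 − 44.626541 = -0.000000102°.
N–S: -0.000000378° × 111700 m/° = -0.0422226 m.
East–west at this latitude: -0.000000102° × 111700 × cos 61.4329° ≈ -0.000000102 × 53413.5 = -0.00544818 m.
Combined displacement = (0.0422226² + 0.00544818²)^½ ≈ 0.0425727 m.

0.04 metres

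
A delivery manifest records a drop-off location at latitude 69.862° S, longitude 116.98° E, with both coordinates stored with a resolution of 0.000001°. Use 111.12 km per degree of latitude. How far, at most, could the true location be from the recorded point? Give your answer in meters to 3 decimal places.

0.059 meters

With a 0.000001° grid the true value lies within half a step, ±0.000001°/2 = ±5e-07°, of the stored one.
Latitude error → 5e-07 × 111120 = 0.05556 m along the meridian.
East–west component at 69.862°: 5e-07° × 111120 × cos 69.862° ≈ 5e-07 × 38256.7 ≈ 0.0191283 m.
Worst case both components are at the extreme and orthogonal: √(0.05556² + 0.0191283²) ≈ 0.0587606 m.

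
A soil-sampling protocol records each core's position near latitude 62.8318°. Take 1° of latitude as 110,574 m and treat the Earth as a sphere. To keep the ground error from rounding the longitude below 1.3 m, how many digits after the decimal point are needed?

5 decimal places

At 62.8318° one degree of longitude covers 110574 × cos 62.8318° ≈ 110574 × 0.4566 ≈ 50488.6 m.
With N decimal places the half-ulp bound is 0.5·10⁻ᴺ°, or 0.5·10⁻ᴺ × 50488.6 m on the ground.
Need 0.5 × 50488.6 × 10⁻ᴺ ≤ 1.3 → 10⁻ᴺ ≤ 5.150e-05, so N ≥ 4.29.
N = 4 would give 2.52 m (too coarse); N = 5 gives 0.252 m ≤ 1.3 m.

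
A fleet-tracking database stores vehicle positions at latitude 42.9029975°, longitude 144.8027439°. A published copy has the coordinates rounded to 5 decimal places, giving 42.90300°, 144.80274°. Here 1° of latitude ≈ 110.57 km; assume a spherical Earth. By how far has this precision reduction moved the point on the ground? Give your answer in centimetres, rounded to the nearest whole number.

The latitude changed by -0.0000025° and the longitude by +0.0000039°.
North–south shift: -0.0000025 × 110570 = -0.276425 m.
E–W at 42.903°: 0.0000039° × 110570 × cos 42.903° = 0.0000039 × 110570 × 0.7325 ≈ 0.315874 m.
Combined displacement = (0.276425² + 0.315874²)^½ ≈ 0.419747 m.
That is 0.419747 m = 41.975 cm.

42 centimetres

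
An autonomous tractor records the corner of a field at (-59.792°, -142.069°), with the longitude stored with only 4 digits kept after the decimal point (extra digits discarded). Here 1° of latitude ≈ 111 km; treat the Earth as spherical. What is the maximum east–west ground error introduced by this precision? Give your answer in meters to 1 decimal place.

5.6 meters

Truncating at 4 decimal places can drop up to a full unit in the last place, so the longitude may be off by as much as 0.0001°.
One degree of longitude at 59.792° is 111000 × cos 59.792° ≈ 111000 × 0.5031 = 55848.6 m.
Maximum E–W displacement: 0.0001 × 55848.6 = 5.58486 m.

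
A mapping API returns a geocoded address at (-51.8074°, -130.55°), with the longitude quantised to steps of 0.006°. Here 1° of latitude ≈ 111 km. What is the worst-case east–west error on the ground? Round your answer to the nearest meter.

206 meters

With a 0.006° grid the true value lies within half a step, ±0.006°/2 = ±0.003°, of the stored one.
One degree of longitude at 51.8074° is 111000 × cos 51.8074° ≈ 111000 × 0.6183 = 68632.1 m.
East–west error: 0.003° × 68632.1 m/° ≈ 205.896 m.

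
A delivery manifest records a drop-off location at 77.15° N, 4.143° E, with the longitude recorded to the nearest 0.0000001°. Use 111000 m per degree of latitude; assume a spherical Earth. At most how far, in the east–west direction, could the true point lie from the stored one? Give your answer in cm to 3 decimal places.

0.123 cm

Rounding to 7 decimal places leaves the longitude within ±5e-08° of the true value.
One degree of longitude at 77.15° is 111000 × cos 77.15° ≈ 111000 × 0.2224 = 24686.3 m.
So at most 5e-08° × 24686.3 ≈ 0.00123432 m east–west.
That is 0.00123432 m = 0.12343 cm.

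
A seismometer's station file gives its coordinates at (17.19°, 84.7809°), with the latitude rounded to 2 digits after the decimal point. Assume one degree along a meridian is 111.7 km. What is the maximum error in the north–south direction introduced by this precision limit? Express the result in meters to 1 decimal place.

Rounding to 2 decimal places leaves the latitude within ±0.005° of the true value.
Along the meridian that is 0.005° × 111700 m/° = 558.5 m.

558.5 meters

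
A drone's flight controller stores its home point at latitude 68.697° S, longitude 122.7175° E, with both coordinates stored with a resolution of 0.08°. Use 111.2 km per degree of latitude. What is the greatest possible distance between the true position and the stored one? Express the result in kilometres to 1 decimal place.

With a 0.08° grid the true value lies within half a step, ±0.08°/2 = ±0.04°, of the stored one.
N–S: 0.04° × 111200 m/° = 4448 m.
Longitude error → 0.04 × 111200 × cos 68.697° = 0.04 × 111200 × 0.3633 ≈ 1615.96 m.
The two errors are perpendicular, so the maximum displacement is √(4448² + 1615.96²) ≈ 4732.44 m.
That is 4732.44 m = 4.7324 km.

4.7 kilometres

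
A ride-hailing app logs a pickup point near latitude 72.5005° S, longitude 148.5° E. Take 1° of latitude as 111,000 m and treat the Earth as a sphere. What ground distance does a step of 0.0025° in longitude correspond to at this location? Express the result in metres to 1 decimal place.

83.4 metres

One degree of longitude here spans 111000 × cos 72.5005° = 111000 × 0.3007 ≈ 33377.4 m; 0.0025° of that is 83.4435 m.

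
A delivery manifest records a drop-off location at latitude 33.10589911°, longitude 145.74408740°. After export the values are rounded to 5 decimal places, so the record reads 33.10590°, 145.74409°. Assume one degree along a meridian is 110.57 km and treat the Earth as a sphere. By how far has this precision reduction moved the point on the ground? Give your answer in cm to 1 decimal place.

The latitude changed by -0.00000089° and the longitude by -0.00000260°.
N–S: -0.00000089° × 110570 m/° = -0.0984073 m.
E–W at 33.1059°: -0.00000260° × 110570 × cos 33.1059° = -0.00000260 × 110570 × 0.8377 ≈ -0.240813 m.
Hypotenuse of the two orthogonal shifts: √(0.0984073² + 0.240813²) = 0.260144 m.
That is 0.260144 m = 26.014 cm.

26.0 cm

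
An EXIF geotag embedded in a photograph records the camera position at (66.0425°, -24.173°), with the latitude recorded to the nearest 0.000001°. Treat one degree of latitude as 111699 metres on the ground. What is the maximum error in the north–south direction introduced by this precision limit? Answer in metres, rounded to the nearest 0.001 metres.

Rounding to 6 decimal places leaves the latitude within ±5e-07° of the true value.
Along the meridian that is 5e-07° × 111699 m/° = 0.0558495 m.

0.056 metres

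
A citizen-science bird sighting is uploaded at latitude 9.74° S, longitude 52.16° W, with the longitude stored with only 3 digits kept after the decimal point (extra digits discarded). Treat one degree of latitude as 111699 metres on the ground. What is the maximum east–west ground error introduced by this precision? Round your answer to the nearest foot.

361 feet

Truncating at 3 decimal places can drop up to a full unit in the last place, so the longitude may be off by as much as 0.001°.
Parallels shrink by cos φ, so at 9.74° a degree of longitude is 111699 × 0.9856 ≈ 110089 m.
So at most 0.001° × 110089 ≈ 110.089 m east–west.
Converting: 110.089 m × 3.2808 ft/m ≈ 361.18 ft.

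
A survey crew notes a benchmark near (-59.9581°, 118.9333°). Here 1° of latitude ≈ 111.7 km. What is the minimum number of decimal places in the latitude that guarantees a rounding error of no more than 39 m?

4 decimal places

One degree of latitude covers 111700 m.
N decimal places → at most half a unit in the last place, 0.5 × 10⁻ᴺ° = 111700/2 × 10⁻ᴺ m.
Need 0.5 × 111700 × 10⁻ᴺ ≤ 39 → 10⁻ᴺ ≤ 6.983e-04, so N ≥ 3.16.
At 3 places the error can reach 55.9 m, but 4 places keeps it to 5.58 m.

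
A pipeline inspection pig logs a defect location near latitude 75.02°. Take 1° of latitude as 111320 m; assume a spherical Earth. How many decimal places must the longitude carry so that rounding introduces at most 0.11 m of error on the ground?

At 75.02° one degree of longitude covers 111320 × cos 75.02° ≈ 111320 × 0.2585 ≈ 28774.2 m.
N decimal places → at most half a unit in the last place, 0.5 × 10⁻ᴺ° = 28774.2/2 × 10⁻ᴺ m.
Setting 14387.1 × 10⁻ᴺ ≤ 0.11 gives 10ᴺ ≥ 1.308e+05, i.e. N ≥ 5.12.
N = 5 would give 0.144 m (too coarse); N = 6 gives 0.0144 m ≤ 0.11 m.

6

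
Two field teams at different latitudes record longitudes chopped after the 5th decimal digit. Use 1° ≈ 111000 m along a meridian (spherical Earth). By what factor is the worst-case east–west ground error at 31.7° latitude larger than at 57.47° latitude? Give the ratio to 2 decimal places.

1.58

Truncating at 5 decimal places can drop up to a full unit in the last place, so the longitude may be off by as much as 1e-05°.
Error at 31.7° = 1e-05° × 111000 × cos 31.7° ≈ 1.11 × 0.8508 = 0.9444 m.
Error at 57.47° = 1e-05° × 111000 × cos 57.47° ≈ 1.11 × 0.5377 = 0.59689 m.
Ratio: 0.9444 / 0.59689 = cos 31.7° / cos 57.47° ≈ 1.5822.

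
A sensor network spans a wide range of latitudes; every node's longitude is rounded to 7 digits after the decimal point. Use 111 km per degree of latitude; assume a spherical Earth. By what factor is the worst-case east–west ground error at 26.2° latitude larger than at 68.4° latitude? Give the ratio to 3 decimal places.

Rounding to 7 decimal places leaves the longitude within ±5e-08° of the true value.
At 26.2°: 5e-08° × 111000 × cos 26.2° = 5e-08 × 111000 × 0.8973 ≈ 0.0049798 m.
At 68.4°: 5e-08° × 111000 × cos 68.4° = 5e-08 × 111000 × 0.3681 ≈ 0.0020431 m.
The ratio reduces to cos 26.2° / cos 68.4° = 0.8973/0.3681 ≈ 2.4374.

2.437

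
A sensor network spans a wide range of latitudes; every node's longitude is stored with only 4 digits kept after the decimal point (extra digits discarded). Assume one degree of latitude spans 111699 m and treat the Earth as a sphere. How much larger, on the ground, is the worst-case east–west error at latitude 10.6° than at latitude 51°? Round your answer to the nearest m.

Truncating at 4 decimal places can drop up to a full unit in the last place, so the longitude may be off by as much as 0.0001°.
Error at 10.6° = 0.0001° × 111699 × cos 10.6° ≈ 11.17 × 0.9829 = 10.979 m.
At 51°: 0.0001° × 111699 × cos 51° = 0.0001 × 111699 × 0.6293 ≈ 7.0294 m.
So the lower-latitude error exceeds the higher by 10.979 − 7.0294 = 3.9498 m.

4 m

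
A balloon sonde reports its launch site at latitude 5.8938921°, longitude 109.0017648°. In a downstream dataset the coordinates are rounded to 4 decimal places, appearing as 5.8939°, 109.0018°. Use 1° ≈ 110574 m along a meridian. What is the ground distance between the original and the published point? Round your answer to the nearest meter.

4 meters

Δlat = 5.8938921 − 5.8939 = -0.0000079°; Δlon = 109.0017648 − 109.0018 = -0.0000352°.
North–south shift: -0.0000079 × 110574 = -0.873535 m.
E–W at 5.8939°: -0.0000352° × 110574 × cos 5.8939° = -0.0000352 × 110574 × 0.9947 ≈ -3.87163 m.
Combined displacement = (0.873535² + 3.87163²)^½ ≈ 3.96895 m.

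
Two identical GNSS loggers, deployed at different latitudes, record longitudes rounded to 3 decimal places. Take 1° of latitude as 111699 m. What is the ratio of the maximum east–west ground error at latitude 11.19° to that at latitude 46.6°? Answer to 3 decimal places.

Rounding to 3 decimal places leaves the longitude within ±0.0005° of the true value.
At 11.19°: 0.0005° × 111699 × cos 11.19° = 0.0005 × 111699 × 0.9810 ≈ 54.788 m.
Error at 46.6° = 0.0005° × 111699 × cos 46.6° ≈ 55.849 × 0.6871 = 38.373 m.
The ratio reduces to cos 11.19° / cos 46.6° = 0.9810/0.6871 ≈ 1.4277.

1.428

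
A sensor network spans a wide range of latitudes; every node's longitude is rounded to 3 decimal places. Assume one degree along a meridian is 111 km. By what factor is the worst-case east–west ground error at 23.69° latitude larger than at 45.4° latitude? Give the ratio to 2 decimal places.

Rounding to 3 decimal places leaves the longitude within ±0.0005° of the true value.
Error at 23.69° = 0.0005° × 111000 × cos 23.69° ≈ 55.5 × 0.9157 = 50.823 m.
At 45.4°: 0.0005° × 111000 × cos 45.4° = 0.0005 × 111000 × 0.7022 ≈ 38.969 m.
The ratio reduces to cos 23.69° / cos 45.4° = 0.9157/0.7022 ≈ 1.3042.

1.30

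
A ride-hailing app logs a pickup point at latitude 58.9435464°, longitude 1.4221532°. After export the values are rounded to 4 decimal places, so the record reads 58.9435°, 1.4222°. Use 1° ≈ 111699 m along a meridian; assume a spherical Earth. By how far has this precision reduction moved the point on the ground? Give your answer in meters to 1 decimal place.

Δlat = 58.9435464 − 58.9435 = +0.0000464°; Δlon = 1.4221532 − 1.4222 = -0.0000468°.
North–south shift: 0.0000464 × 111699 = 5.18283 m.
East–west at this latitude: -0.0000468° × 111699 × cos 58.9435° ≈ -0.0000468 × 57623.6 = -2.69679 m.
Combined displacement = (5.18283² + 2.69679²)^½ ≈ 5.84247 m.

5.8 meters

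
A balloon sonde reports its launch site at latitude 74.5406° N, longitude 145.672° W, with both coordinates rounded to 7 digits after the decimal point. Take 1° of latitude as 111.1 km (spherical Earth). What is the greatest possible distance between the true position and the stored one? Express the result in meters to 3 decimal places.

0.006 meters

Rounding to 7 decimal places leaves each coordinate within ±5e-08° of the true value.
North–south component: 5e-08° × 111100 = 0.005555 m.
Longitude error → 5e-08 × 111100 × cos 74.5406° = 5e-08 × 111100 × 0.2666 ≈ 0.00148072 m.
Combining orthogonally: (0.005555² + 0.00148072²)^½ ≈ 0.00574896 m.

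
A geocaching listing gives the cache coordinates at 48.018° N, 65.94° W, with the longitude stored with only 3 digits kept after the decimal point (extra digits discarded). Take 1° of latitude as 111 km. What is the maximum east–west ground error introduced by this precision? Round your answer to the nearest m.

74 m

Truncating at 3 decimal places can drop up to a full unit in the last place, so the longitude may be off by as much as 0.001°.
At latitude 48.018° a degree of longitude spans 111000 m × cos 48.018° = 111000 × 0.6689 ≈ 74247.6 m.
East–west error: 0.001° × 74247.6 m/° ≈ 74.2476 m.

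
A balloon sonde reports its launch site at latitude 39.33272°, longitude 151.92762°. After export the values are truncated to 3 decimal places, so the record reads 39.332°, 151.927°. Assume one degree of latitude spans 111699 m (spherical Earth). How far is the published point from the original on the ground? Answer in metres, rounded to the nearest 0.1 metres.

The latitude changed by +0.00072° and the longitude by +0.00062°.
North–south shift: 0.00072 × 111699 = 80.4233 m.
E–W at 39.332°: 0.00062° × 111699 × cos 39.332° = 0.00062 × 111699 × 0.7735 ≈ 53.5665 m.
Combined displacement = (80.4233² + 53.5665²)^½ ≈ 96.6296 m.

96.6 metres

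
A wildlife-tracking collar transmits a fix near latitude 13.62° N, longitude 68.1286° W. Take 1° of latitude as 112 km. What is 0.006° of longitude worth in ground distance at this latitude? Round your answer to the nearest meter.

653 meters

One degree of longitude here spans 112000 × cos 13.62° = 112000 × 0.9719 ≈ 108850 m; 0.006° of that is 653.103 m.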